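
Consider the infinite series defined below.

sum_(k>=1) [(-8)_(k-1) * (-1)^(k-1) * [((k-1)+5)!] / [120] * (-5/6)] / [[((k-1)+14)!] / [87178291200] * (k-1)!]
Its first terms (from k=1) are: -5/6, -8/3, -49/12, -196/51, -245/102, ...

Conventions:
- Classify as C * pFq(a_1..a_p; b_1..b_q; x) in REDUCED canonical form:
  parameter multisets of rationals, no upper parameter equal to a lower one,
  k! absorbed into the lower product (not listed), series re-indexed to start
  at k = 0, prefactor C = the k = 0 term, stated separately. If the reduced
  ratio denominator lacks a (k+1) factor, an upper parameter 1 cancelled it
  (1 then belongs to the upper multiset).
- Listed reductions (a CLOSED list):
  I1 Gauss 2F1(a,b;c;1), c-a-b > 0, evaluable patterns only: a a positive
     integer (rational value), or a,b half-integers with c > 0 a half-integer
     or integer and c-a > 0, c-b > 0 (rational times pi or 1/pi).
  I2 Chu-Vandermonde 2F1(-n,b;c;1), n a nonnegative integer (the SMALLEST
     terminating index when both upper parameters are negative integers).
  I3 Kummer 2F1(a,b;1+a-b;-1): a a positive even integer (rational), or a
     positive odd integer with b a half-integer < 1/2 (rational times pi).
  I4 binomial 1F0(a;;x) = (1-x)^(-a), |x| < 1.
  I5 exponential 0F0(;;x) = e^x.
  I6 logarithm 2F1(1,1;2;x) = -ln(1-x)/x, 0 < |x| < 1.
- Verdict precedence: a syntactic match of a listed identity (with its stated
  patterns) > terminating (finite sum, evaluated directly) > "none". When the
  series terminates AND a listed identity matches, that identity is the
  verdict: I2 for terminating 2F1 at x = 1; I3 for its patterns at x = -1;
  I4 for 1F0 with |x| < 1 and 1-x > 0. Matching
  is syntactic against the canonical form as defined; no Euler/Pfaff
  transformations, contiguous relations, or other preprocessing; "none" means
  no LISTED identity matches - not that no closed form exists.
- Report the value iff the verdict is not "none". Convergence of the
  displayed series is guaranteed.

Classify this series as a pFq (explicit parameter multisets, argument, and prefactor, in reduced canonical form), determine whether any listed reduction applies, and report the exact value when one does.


Key step: from the first term -5/6: the denominator's factorial ratio (C = -5/6, x = -1) is a lower Pochhammer.
Ratio: r(k) = (-1) * (k-8) (k+6) / [(k+15) (k+1)] - rational in k, leading ratio (-1); with t_0 = -5/6, classification follows.

At argument -1: a 2F1 with upper {-8, 6}, lower {15}, scaled by C = -5/6. Verdict: the Kummer evaluation I3 matches (x = -1; c = 15 equals 1+a-b for upper {-8, 6}: listed pattern). Hence: -91/6.


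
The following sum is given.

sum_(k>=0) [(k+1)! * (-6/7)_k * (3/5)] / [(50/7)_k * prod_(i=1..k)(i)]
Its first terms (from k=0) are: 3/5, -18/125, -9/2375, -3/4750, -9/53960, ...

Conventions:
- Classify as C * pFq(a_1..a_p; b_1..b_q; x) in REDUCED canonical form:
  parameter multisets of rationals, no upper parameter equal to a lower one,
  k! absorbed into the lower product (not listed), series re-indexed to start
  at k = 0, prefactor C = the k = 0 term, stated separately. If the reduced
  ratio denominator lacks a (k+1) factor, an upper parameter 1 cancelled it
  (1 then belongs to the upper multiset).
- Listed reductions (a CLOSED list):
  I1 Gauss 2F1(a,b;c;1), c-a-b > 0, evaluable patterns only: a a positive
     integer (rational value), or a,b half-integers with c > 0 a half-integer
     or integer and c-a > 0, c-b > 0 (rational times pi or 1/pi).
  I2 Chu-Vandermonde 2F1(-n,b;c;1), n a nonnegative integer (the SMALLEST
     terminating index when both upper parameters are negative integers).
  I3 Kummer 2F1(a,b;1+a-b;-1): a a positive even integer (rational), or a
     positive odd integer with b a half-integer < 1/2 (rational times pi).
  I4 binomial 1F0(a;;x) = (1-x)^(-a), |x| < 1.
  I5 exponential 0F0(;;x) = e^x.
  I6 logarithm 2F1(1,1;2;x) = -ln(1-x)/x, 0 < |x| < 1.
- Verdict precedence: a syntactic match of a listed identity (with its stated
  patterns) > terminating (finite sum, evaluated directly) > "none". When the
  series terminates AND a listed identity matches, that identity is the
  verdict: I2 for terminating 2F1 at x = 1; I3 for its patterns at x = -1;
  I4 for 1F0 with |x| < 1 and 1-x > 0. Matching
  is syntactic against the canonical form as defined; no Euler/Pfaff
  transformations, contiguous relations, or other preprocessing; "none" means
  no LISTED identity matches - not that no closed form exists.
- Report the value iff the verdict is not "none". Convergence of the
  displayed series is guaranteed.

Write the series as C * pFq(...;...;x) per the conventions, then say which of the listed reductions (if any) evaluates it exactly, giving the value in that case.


The series (x = 1) is 2F1: upper {-6/7, 2}, lower {50/7}, prefactor 3/5. Verdict at x = 1: Gauss (I1, integer-parameter pattern) matches (x = 1: the Gamma ratio telescopes since c-a-b = 6 > 0 and a = 2 in Z>0). Sum: 774/1715.

The tell: from the first term 3/5: the product of the first k integers (C = 3/5, x = 1) is k!.
Term ratio: r(k) = 1 * (k-6/7) (k+2) / [(k+50/7) (k+1)] - rational in k. x = 1; t_0 = 3/5; negate the roots.


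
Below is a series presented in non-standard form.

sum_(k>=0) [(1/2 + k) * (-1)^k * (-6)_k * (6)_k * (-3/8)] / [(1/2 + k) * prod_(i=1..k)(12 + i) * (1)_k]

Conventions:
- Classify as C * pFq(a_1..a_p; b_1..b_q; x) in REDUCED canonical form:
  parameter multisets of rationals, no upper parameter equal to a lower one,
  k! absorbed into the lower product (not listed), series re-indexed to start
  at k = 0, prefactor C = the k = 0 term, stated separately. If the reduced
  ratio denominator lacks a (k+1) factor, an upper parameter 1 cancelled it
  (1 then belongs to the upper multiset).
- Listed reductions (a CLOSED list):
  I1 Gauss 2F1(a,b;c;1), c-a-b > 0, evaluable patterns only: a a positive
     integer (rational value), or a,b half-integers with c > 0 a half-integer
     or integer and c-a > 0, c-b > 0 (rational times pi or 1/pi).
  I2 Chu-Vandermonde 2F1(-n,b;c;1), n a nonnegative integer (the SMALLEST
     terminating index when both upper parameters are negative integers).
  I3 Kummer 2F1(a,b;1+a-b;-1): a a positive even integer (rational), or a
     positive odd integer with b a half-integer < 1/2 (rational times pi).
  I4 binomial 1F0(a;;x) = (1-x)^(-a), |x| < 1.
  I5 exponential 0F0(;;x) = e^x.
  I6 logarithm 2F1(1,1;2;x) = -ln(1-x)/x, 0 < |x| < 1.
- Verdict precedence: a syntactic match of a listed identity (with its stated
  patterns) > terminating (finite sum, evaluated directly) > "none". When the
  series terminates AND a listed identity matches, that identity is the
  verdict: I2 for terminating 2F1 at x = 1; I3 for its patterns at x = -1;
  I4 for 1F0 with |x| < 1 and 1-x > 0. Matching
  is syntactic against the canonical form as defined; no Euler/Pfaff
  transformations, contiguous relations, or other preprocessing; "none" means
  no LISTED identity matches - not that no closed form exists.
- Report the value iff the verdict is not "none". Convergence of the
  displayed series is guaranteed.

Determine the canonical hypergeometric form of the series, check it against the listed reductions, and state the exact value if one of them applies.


With C = -3/8: the canonical form is 2F1(-6, 6; 13; -1). Verdict: Kummer's theorem (I3) fires (x = -1; c = 13 equals 1+a-b for upper {-6, 6}: listed pattern). Sum: -33/8.

Structural cue: from the first term -3/8: the factor k + 1/2 cancels (top and bottom), leaving C = -3/8.
Ratio: r(k) = (-1) * (k-6) (k+6) / [(k+13) (k+1)] ; factor over Q: parameters, x = (-1), and C = -3/8.


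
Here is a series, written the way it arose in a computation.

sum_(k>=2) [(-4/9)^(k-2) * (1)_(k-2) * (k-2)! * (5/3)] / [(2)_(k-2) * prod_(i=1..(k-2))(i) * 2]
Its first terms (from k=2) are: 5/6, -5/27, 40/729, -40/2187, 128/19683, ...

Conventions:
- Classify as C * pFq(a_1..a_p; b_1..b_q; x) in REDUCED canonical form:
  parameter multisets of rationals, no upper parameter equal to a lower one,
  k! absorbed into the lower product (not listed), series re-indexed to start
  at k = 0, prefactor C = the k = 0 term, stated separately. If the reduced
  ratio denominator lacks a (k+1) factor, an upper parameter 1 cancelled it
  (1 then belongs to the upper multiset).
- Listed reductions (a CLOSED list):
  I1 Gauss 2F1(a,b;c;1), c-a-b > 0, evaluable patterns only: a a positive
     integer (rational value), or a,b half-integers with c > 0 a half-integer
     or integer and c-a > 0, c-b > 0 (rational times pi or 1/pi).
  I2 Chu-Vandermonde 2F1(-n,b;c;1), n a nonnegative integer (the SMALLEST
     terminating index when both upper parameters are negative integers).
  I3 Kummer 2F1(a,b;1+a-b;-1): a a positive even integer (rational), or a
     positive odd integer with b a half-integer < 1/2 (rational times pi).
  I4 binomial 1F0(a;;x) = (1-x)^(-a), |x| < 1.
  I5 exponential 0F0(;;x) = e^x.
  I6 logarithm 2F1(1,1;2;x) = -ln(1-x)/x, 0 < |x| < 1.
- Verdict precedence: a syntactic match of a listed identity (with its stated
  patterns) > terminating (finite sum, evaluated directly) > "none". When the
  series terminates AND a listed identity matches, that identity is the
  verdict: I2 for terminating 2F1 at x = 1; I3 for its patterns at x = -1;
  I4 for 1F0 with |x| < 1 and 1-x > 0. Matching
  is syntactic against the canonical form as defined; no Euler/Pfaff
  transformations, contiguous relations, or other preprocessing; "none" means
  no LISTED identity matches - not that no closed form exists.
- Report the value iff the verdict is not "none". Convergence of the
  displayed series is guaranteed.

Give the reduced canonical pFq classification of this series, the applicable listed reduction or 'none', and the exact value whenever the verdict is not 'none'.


Classification (C = 5/6): 2F1 with upper {1, 1}, lower {2}, argument x = -4/9. Verdict: logarithm (I6) fires (the logarithm: parameters (1,1;2), x = -4/9). Sum: (15/8) * ln(13/9).

First insight: x = (-4/9) and the product of the first k integers (C = 5/6) is k!.
Term ratio: r(k) = (-4/9) * (k+1) (k+1) / [(k+2) (k+1)] - rational in k. x = (-4/9); t_0 = 5/6; negate the roots.


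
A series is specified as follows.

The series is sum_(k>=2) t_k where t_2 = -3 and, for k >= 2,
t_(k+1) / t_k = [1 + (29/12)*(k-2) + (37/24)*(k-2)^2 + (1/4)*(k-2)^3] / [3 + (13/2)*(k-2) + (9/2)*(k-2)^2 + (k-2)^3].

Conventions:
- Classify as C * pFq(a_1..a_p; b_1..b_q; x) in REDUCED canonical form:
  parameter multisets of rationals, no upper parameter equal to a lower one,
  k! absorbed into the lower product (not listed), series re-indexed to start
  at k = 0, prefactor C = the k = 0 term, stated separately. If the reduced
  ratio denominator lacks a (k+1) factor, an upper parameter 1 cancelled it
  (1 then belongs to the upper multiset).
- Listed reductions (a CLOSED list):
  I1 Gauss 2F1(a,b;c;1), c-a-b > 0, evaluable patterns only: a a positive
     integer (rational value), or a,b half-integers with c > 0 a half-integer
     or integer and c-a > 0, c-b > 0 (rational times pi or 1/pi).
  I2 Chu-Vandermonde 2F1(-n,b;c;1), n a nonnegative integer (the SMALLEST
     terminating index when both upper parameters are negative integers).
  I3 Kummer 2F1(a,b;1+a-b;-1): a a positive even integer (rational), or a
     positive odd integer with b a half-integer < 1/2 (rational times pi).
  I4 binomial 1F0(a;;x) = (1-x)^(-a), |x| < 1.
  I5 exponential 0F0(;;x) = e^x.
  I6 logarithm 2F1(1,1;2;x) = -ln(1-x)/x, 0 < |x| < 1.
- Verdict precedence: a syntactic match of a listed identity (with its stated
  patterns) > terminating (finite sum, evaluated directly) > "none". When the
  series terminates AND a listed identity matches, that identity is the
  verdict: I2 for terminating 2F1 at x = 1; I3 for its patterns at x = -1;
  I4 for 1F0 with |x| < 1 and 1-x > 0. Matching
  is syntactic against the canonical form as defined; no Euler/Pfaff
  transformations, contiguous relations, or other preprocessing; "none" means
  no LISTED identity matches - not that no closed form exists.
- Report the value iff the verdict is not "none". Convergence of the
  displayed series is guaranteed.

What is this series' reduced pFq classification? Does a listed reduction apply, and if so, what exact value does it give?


Reduced: x = 1/4, 2F1, upper = {2/3, 4}, lower = {2}, C = -3. Verdict: none - this 2F1 at x = 1/4 matches no listed pattern, and upper {2/3, 4} holds no stopper.

Key step: t_0 being -3, the ratio is unreduced: k + 3/2 divides both sides (prefactor -3).
Consecutive-term ratio: r(k) = (1/4) * (k+2/3) (k+4) / [(k+2) (k+1)] - rational in k, leading ratio (1/4); with t_0 = -3, classification follows.


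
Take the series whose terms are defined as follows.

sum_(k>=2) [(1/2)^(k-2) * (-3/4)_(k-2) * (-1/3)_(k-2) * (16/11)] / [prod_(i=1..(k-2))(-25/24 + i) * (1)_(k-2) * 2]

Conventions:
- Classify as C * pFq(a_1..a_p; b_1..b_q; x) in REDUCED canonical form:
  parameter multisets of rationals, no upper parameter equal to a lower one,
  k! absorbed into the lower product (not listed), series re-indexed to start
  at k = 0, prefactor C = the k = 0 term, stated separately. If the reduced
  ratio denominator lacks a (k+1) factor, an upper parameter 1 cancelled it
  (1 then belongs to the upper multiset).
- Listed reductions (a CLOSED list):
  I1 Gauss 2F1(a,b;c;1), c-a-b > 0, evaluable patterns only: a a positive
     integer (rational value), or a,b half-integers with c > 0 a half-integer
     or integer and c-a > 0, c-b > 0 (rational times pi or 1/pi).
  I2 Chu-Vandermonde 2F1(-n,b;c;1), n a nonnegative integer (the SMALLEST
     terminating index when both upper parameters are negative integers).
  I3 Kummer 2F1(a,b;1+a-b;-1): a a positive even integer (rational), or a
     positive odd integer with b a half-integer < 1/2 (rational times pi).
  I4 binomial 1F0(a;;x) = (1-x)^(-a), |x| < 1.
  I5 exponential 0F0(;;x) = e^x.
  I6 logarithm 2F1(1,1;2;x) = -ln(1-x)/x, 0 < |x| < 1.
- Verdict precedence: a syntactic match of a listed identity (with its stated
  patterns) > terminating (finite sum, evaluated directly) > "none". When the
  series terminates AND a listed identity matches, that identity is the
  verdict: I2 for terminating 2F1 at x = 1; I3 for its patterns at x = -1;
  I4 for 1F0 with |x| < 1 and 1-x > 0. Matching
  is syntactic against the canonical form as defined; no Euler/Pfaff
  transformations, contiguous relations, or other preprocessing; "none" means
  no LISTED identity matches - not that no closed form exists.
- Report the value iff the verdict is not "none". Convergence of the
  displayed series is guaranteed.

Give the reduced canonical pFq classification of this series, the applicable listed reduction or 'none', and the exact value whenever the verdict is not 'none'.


First insight: with t_0 = 8/11, the lower running product (C = 8/11, x = 1/2) is a rising factorial.
Ratio: r(k) = (1/2) * (k-3/4) (k-1/3) / [(k-1/24) (k+1)] - poly over poly, x = (1/2) from leading terms; C = 8/11 at k = 0.

Canonical form: C = 8/11 times 2F1 with upper {-3/4, -1/3}, lower {-1/24}, x = 1/2. Verdict: none. A 2F1 with upper {-3/4, -1/3} fits none of I1-I6 at x = 1/2; the sum runs forever.


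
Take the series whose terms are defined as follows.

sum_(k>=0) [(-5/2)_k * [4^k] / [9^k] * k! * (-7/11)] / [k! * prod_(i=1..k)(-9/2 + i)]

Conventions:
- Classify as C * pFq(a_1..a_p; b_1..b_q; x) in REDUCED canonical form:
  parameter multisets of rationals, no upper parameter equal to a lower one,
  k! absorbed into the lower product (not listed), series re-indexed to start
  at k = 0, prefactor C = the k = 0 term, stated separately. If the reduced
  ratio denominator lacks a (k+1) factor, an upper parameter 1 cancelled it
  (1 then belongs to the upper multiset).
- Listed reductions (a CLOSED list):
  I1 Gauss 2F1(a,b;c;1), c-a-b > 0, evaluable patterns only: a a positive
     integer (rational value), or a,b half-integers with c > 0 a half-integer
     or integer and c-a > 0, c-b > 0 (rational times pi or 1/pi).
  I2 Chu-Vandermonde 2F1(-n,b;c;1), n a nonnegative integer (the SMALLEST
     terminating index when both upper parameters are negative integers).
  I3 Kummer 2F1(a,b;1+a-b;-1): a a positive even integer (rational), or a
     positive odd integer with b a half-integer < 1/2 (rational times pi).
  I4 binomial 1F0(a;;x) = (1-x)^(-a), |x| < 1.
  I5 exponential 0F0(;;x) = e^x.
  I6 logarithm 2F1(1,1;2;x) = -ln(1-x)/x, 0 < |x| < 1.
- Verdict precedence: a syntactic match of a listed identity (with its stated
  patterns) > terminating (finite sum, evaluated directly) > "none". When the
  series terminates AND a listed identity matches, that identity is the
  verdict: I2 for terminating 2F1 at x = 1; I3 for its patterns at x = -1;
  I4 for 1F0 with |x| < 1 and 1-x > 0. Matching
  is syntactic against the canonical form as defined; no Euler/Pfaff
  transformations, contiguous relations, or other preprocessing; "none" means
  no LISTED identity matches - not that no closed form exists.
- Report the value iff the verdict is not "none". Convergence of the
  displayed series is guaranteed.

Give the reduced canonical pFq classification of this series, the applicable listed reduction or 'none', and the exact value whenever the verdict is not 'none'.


Classification (C = -7/11): 2F1 with upper {-5/2, 1}, lower {-7/2}, argument x = 4/9. Verdict: none here - no I1-I6 shape fits x = 4/9 with lower {-7/2}.

Key observation: from the first term -7/11: the two geometric factors (C = -7/11) combine into one argument.
Step ratio: r(k) = (4/9) * (k-5/2) (k+1) / [(k-7/2) (k+1)] ; factor over Q: parameters, x = (4/9), and C = -7/11.


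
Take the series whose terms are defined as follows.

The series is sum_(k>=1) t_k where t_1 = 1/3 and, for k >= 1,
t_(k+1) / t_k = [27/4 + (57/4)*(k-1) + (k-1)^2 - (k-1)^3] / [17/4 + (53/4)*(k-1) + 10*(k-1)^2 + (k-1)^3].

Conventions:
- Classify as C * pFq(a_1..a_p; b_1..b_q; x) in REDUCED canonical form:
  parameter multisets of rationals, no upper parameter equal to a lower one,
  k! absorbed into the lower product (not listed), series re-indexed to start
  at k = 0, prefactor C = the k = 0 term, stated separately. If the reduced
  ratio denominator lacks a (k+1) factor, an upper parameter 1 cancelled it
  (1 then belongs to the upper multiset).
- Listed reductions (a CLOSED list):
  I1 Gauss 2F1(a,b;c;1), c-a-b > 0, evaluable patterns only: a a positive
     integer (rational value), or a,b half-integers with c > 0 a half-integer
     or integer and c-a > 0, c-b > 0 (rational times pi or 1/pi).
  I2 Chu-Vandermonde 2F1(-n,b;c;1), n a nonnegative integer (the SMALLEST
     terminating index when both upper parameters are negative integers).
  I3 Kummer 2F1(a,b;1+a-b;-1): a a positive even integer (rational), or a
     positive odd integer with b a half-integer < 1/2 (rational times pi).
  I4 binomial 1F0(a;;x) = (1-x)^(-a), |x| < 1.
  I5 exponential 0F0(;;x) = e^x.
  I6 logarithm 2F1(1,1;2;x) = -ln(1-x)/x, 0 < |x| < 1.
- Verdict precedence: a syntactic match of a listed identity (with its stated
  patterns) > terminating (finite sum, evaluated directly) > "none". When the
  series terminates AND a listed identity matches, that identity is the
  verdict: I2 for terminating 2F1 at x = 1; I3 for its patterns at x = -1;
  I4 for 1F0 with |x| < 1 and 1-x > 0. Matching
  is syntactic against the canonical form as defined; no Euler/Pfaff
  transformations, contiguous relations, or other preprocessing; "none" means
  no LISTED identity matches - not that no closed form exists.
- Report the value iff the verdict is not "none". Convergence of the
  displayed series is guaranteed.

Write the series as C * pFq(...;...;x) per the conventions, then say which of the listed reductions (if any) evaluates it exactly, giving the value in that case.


x = -1 here; the reduced form reads 2F1, upper {-9/2, 3}, lower {17/2}, C = 1/3. Verdict: Kummer's theorem (I3) applies (x = -1; c = 17/2 equals 1+a-b for upper {-9/2, 3}: listed pattern). Its exact value is (15015/32768) * pi.

The tell: x = (-1) and factor the ratio over Q (prefactor 1/3): negated roots = parameters.
Ratio: r(k) = (-1) * (k-9/2) (k+3) / [(k+17/2) (k+1)] - poly over poly, x = (-1) from leading terms; C = 1/3 at k = 0.


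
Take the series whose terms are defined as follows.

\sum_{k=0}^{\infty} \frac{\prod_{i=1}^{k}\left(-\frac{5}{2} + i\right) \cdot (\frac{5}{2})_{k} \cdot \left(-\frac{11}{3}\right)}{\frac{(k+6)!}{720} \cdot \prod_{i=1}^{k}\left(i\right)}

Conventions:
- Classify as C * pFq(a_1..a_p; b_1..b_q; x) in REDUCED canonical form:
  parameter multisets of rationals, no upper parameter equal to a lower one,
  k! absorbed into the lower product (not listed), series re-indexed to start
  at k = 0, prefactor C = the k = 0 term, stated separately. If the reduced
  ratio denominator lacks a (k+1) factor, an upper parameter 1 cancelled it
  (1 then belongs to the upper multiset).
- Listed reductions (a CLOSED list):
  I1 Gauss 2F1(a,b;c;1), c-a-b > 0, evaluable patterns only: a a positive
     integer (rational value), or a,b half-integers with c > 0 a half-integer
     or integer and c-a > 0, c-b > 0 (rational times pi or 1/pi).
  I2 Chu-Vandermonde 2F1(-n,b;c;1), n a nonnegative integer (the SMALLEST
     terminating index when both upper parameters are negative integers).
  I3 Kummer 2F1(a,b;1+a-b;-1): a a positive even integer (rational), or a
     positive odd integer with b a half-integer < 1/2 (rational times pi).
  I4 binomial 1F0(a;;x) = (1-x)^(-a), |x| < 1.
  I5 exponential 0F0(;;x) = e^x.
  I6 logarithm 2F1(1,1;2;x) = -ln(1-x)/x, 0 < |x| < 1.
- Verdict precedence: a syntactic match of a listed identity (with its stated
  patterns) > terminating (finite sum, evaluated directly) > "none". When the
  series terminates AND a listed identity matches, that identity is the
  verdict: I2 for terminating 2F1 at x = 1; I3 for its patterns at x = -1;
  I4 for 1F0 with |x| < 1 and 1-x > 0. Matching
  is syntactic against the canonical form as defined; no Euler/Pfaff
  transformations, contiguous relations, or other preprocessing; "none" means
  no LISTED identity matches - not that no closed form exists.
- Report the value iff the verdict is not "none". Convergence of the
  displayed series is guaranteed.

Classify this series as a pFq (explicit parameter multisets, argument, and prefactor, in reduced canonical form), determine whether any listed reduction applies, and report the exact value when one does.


Canonical form: C = -\frac{11}{3} times 2F1 with upper {-\frac{3}{2}, \frac{5}{2}}, lower {7}, x = 1. Verdict: Gauss's theorem I1 (half-integer case) fires (x = 1; upper {-\frac{3}{2}, \frac{5}{2}} half-integers, c = 7 in the evaluable pattern). Sum: \left(-\frac{524288}{85995}\right) / \pi.

Key observation: t_0 being -\frac{11}{3}, the product of the first k integers (C = -11/3) is k!.
Consecutive-term ratio: r(k) = 1 * (k-\frac{3}{2}) (k+\frac{5}{2}) / [(k+7) (k+1)] - rational in k. x = 1; t_0 = -\frac{11}{3}; negate the roots.


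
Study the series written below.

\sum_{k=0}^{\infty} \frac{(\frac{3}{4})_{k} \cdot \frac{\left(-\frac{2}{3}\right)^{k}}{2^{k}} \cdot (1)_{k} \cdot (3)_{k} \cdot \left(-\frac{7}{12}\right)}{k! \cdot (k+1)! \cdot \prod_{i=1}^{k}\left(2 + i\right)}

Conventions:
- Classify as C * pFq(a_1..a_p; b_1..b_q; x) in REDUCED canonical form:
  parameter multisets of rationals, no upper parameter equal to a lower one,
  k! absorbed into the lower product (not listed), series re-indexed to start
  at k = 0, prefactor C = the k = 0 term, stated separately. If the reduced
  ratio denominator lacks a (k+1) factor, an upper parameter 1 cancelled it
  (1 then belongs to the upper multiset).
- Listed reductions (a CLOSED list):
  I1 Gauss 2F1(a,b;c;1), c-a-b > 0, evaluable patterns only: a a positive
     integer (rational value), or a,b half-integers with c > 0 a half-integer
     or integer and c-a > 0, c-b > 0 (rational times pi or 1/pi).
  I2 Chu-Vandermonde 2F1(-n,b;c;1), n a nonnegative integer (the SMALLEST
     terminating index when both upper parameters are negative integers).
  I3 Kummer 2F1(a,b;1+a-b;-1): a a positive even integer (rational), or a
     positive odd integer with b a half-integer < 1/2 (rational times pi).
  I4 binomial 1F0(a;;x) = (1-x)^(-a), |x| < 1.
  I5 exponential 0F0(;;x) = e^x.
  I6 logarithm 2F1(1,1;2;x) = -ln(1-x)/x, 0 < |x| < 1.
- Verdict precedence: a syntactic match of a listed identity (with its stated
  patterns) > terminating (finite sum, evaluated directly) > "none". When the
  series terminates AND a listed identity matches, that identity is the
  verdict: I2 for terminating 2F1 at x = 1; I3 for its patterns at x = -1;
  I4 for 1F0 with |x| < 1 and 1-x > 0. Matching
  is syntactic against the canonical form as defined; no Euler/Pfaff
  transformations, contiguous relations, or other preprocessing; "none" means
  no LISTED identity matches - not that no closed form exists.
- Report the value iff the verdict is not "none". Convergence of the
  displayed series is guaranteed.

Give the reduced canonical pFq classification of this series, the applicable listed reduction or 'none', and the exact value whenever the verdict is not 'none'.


Classification (C = -\frac{7}{12}): 2F1 with upper {\frac{3}{4}, 1}, lower {2}, argument x = -\frac{1}{3}. Verdict: none - this 2F1 at x = -\frac{1}{3} matches no listed pattern, and upper {\frac{3}{4}, 1} holds no stopper.

Structural cue: t_0 being -\frac{7}{12}, the lower running product (prefactor -7/12) is a rising factorial.
Consecutive-term ratio: r(k) = -\frac{1}{3} * (k+\frac{3}{4}) (k+1) / [(k+2) (k+1)] - rational in k. x = -\frac{1}{3}; t_0 = -\frac{7}{12}; negate the roots.


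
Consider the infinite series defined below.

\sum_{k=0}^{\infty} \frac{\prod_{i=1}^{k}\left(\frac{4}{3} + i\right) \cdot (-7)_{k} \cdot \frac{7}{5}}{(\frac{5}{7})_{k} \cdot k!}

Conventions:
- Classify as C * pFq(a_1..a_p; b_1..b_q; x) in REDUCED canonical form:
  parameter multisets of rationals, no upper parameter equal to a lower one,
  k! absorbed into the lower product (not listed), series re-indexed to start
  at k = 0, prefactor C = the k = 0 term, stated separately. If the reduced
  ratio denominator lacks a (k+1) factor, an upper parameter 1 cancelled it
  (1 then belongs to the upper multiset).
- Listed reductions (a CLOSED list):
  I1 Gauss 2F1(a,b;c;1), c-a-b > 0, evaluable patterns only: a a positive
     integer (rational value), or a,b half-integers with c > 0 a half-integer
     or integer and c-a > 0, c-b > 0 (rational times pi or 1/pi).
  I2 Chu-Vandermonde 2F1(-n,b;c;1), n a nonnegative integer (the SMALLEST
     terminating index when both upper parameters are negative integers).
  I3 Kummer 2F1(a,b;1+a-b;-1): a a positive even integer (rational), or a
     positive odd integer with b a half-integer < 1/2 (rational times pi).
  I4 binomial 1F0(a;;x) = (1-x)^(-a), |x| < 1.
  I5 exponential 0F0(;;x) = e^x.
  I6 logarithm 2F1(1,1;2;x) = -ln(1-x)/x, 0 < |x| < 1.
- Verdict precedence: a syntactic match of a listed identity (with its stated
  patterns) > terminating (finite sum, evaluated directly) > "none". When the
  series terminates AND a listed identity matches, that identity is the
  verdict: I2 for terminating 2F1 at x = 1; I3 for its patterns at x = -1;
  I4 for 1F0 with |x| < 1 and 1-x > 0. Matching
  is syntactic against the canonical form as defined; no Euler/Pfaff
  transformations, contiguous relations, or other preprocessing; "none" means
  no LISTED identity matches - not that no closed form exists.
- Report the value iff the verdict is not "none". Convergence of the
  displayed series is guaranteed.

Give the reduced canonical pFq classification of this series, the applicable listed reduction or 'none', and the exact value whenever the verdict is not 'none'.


Canonical form: C = \frac{7}{5} times 2F1 with upper {-7, \frac{7}{3}}, lower {\frac{5}{7}}, x = 1. Verdict: the Chu-Vandermonde identity I2 matches (terminating 2F1 at x = 1 with n = 7, b = 7/3, c = \frac{5}{7}). Exact value: \frac{11270966}{966730545}.

Key step: t_0 being \frac{7}{5}, the running product (C = 7/5) telescopes to a rising factorial.
Adjacent-term ratio: r(k) = 1 * (k-7) (k+\frac{7}{3}) / [(k+\frac{5}{7}) (k+1)] ; factor over Q: parameters, x = 1, and C = \frac{7}{5}.


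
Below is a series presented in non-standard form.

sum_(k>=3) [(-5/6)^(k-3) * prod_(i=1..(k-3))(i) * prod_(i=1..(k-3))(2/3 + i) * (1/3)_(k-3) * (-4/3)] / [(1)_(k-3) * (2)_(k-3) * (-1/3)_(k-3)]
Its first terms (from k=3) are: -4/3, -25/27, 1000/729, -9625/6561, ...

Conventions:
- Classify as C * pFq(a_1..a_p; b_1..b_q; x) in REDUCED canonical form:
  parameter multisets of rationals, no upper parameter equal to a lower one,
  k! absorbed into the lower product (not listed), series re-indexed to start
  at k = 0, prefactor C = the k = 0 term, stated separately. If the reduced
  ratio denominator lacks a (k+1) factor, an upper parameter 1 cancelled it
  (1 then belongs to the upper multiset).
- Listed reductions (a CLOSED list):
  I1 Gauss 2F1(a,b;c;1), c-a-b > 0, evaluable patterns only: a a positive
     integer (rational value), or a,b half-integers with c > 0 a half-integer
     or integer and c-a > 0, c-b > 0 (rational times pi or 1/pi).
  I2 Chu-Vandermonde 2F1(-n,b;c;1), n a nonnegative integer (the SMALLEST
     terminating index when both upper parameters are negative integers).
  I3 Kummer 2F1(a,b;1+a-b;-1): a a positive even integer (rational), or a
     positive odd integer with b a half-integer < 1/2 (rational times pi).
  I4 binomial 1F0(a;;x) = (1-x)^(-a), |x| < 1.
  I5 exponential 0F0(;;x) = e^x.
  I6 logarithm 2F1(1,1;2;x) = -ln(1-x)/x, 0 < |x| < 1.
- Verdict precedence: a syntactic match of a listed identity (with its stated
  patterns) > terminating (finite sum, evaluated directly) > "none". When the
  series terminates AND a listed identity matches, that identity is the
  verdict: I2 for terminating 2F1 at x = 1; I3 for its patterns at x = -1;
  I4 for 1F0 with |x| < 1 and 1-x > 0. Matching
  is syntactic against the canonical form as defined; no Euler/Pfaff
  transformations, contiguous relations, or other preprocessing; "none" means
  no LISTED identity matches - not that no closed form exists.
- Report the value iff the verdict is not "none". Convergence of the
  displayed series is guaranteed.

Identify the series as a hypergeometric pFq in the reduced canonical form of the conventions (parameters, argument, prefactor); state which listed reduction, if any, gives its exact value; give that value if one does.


x = -5/6 here; the reduced form reads 3F2, upper {1/3, 1, 5/3}, lower {-1/3, 2}, C = -4/3. Verdict: none (x = -5/6): each listed identity misses the multisets {1/3, 1, 5/3} ; {-1/3, 2}.

Key observation: t_0 being -4/3, the running product (prefactor -4/3) telescopes to a rising factorial.
Step ratio: r(k) = (-5/6) * (k+1/3) (k+1) (k+5/3) / [(k-1/3) (k+2) (k+1)] - rational; roots negated = parameters, x = (-5/6), C = -4/3.


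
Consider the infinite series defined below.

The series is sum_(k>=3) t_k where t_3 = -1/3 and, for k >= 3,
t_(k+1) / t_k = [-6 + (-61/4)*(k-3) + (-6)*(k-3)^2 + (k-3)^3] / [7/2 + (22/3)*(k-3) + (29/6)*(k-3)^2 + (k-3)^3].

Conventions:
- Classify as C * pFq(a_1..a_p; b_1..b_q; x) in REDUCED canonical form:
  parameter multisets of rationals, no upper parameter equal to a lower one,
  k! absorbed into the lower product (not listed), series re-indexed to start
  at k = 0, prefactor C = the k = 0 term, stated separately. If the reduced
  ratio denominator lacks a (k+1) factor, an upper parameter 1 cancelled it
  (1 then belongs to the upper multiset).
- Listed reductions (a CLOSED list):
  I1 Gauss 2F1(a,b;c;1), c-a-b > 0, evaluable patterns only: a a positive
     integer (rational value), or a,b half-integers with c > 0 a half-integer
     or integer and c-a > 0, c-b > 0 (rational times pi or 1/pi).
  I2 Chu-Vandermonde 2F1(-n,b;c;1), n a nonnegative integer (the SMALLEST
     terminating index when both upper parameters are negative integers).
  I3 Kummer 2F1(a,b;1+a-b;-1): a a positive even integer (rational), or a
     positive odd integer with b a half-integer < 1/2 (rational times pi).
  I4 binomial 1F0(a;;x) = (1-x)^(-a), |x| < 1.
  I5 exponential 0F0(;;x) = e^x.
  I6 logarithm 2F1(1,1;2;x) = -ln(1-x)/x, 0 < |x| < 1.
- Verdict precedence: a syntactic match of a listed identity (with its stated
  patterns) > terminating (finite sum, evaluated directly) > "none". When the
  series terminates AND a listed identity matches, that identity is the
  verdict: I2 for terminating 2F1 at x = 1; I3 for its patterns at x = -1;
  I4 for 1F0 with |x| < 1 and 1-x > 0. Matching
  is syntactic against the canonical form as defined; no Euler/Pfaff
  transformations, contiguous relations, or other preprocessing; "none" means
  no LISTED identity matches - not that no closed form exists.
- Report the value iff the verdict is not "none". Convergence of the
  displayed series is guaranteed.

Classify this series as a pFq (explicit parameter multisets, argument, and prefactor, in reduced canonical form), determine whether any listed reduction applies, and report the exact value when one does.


The series (x = 1) is 2F1: upper {-8, 1/2}, lower {7/3}, prefactor -1/3. Verdict at x = 1: the Chu-Vandermonde identity I2 matches (terminating 2F1 at x = 1 with n = 8, b = 1/2, c = 7/3). Hence: -1158063409/8498380800.

Key observation: from the first term -1/3: roots of the ratio polynomials (prefactor -1/3) are the negated parameters.
Consecutive-term ratio: r(k) = 1 * (k-8) (k+1/2) / [(k+7/3) (k+1)] - rational; roots negated = parameters, x = 1, C = -1/3.


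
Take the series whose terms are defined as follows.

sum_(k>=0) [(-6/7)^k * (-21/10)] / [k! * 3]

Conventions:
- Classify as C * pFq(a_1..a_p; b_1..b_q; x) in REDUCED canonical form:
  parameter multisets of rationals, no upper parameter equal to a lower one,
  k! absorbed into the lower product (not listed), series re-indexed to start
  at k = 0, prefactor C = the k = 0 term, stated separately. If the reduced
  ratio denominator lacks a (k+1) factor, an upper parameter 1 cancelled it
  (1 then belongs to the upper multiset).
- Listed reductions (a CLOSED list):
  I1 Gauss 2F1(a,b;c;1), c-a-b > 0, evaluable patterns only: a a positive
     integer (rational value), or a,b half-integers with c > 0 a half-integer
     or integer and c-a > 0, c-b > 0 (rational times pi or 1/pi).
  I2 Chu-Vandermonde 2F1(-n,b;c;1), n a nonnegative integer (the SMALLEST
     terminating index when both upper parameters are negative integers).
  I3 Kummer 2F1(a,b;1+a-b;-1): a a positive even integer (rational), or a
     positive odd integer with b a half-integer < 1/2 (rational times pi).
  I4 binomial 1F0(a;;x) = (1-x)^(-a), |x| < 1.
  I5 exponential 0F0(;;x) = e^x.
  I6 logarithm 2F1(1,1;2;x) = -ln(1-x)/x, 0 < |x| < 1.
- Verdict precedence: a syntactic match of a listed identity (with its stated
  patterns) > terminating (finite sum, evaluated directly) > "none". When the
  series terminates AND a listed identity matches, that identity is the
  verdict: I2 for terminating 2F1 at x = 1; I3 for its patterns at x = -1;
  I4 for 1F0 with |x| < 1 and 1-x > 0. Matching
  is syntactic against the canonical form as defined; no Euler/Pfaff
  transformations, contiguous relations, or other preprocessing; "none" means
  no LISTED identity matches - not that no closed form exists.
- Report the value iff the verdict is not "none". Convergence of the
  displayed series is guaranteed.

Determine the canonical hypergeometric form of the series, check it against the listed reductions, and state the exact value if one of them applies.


Prefactor -7/10, argument -6/7: 0F0 with upper {-} over lower {-}. Verdict: this is the I5 exponential reduction (the 0F0 exponential series at x = -6/7). Exact value: (-7/10) * e^(-6/7).

Key observation: with t_0 = -7/10, the constant factors (prefactor -7/10) combine into one prefactor.
Term ratio: r(k) = (-6/7) * 1 / [(k+1)] - poly over poly, x = (-6/7) from leading terms; C = -7/10 at k = 0.


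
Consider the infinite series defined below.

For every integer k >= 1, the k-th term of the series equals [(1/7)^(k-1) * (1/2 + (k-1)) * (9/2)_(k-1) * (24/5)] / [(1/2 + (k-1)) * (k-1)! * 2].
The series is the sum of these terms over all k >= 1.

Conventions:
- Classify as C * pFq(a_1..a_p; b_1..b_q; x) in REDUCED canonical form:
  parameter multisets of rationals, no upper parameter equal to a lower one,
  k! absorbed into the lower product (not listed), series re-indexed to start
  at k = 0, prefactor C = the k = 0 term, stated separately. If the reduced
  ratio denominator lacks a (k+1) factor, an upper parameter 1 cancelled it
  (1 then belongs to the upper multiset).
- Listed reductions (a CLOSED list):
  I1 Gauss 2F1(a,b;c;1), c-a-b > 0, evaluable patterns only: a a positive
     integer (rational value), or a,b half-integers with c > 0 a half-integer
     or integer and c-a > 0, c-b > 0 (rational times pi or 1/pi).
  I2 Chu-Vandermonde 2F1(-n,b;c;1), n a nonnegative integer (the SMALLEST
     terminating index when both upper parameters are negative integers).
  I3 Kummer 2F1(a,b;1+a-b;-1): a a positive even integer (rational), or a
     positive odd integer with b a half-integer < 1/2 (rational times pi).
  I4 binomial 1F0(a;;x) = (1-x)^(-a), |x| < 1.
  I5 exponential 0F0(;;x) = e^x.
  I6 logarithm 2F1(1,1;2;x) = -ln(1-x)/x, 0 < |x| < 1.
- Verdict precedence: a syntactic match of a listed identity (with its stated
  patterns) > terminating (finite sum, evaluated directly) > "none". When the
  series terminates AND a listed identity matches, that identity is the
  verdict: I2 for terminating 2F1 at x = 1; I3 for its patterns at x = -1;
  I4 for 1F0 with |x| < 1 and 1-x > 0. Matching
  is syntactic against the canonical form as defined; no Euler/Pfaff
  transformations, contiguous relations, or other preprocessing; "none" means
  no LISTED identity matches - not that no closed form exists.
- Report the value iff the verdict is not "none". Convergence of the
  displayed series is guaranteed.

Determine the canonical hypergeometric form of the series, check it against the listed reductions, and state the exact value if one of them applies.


This is 12/5 * 1F0(9/2; -; 1/7) in reduced canonical form. Verdict: the I4 binomial reduction matches (the 1F0 binomial series: exponent -9/2, x = 1/7). Exact value: (12/5) * (6/7)^(-9/2).

Key step: t_0 = 12/5 here, and the factor k + 1/2 cancels (top and bottom), leaving C = 12/5, x = 1/7.
Term ratio: r(k) = (1/7) * (k+9/2) / [(k+1)] - rational in k. x = (1/7); t_0 = 12/5; negate the roots.


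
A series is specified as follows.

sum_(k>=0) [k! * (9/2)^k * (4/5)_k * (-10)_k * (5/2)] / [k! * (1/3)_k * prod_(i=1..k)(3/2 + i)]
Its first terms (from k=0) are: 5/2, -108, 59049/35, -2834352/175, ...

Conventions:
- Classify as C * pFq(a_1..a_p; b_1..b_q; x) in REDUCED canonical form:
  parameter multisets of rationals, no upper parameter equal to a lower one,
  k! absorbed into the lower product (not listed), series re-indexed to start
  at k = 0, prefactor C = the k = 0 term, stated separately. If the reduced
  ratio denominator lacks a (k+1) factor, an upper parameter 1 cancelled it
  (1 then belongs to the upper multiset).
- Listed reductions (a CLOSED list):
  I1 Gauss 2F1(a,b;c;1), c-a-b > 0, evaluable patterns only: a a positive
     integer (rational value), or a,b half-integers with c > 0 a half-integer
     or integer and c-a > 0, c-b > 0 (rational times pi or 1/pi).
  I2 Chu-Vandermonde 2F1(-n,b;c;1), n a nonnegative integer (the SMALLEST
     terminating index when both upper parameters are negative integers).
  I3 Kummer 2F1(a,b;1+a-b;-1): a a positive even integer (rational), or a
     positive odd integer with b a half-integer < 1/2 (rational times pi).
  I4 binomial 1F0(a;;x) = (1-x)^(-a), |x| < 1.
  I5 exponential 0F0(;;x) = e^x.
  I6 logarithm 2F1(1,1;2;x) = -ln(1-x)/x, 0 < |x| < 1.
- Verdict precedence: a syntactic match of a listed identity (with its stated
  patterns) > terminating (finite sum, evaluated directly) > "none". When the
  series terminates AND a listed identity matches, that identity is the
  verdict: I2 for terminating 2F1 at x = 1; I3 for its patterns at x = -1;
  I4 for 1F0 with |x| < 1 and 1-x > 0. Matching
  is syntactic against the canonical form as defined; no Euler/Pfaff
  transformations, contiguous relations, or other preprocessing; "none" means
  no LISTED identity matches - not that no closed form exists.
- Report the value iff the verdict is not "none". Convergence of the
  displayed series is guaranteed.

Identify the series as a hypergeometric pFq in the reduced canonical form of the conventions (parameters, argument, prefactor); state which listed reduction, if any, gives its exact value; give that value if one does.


Prefactor 5/2, argument 9/2: 3F2 with upper {-10, 4/5, 1} over lower {1/3, 5/2}. Verdict: terminating. (-10)_k vanishes past k = 10, leaving a 11-term sum, computed directly. Exact value: 3940460398434635891833/30543696777343750.

Structural cue: t_0 = 5/2 here, and the lower running product (C = 5/2, x = 9/2) is a rising factorial.
Step ratio: r(k) = (9/2) * (k-10) (k+4/5) (k+1) / [(k+1/3) (k+5/2) (k+1)] ; factor over Q: parameters, x = (9/2), and C = 5/2.
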